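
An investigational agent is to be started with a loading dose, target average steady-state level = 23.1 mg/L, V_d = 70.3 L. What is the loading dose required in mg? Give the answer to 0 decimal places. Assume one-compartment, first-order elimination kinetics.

1624 mg

LD = Css × Vd = 23.1 × 70.3 = 1624 mg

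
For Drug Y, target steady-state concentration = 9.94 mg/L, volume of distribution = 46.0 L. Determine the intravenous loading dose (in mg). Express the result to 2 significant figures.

460 mg

LD = Css × Vd = 9.94 × 46.0 = 457.2 mg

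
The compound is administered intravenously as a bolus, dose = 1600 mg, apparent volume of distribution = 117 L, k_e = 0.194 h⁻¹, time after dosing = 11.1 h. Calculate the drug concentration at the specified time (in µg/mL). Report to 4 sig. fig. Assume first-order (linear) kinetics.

1.588 µg/mL

C₀ = Dose / Vd = 1600 / 117 = 13.68 mg/L
C = C₀ · e^(−k·t) = 13.68 × e^(−0.1940 × 11.1)
  = 13.68 × 0.1161 = 1.588 mg/L
(1.588 mg/L = 1.588 µg/mL)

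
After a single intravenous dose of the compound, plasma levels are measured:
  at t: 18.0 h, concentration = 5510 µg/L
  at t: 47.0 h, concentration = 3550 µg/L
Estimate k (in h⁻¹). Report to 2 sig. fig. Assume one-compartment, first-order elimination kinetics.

0.015 h⁻¹

k = ln(C₁/C₂) / (t₂ − t₁) = ln(5510/3550) / (47.0 − 18.0)
  = 0.4396 / 29.00 = 0.01516 h⁻¹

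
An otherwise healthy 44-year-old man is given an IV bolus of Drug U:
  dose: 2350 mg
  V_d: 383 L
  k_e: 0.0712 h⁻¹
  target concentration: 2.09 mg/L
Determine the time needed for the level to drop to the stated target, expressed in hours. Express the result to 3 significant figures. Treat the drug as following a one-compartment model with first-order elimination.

C₀ = Dose / Vd = 2350 / 383 = 6.136 mg/L
t = ln(C₀ / C) / k = ln(6.136 / 2.09) / 0.07120
  = ln(2.936) / 0.07120 = 1.077 / 0.07120 = 15.13 h

15.1 h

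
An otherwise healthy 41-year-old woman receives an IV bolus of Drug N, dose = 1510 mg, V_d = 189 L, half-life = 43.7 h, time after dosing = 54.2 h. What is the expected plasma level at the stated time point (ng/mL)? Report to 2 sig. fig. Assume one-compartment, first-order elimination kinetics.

C₀ = Dose / Vd = 1510 / 189 = 7.989 mg/L
k = ln2 / t½ = 0.693147 / 43.7 = 0.01586 h⁻¹
C = C₀ · e^(−k·t) = 7.989 × e^(−0.01586 × 54.2)
  = 7.989 × 0.4233 = 3.382 mg/L
Convert: 3.382 mg/L × 1000 = 3382 ng/mL

3400 ng/mL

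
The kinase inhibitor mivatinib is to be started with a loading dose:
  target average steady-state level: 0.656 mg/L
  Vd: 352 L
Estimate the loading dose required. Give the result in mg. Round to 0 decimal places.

LD = Css × Vd = 0.656 × 352 = 230.9 mg

231 mg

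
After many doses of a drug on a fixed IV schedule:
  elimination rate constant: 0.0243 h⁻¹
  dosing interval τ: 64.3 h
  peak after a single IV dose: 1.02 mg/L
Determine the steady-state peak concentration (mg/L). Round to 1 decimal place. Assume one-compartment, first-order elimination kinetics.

e^(−kτ) = e^(−0.02430 × 64.3) = 0.2096
Accumulation ratio R = 1 / (1 − e^(−kτ)) = 1 / (1 − 0.2096) = 1.265
Steady-state peak = C₀ × R = 1.02 × 1.265 = 1.290 mg/L

1.3 mg/L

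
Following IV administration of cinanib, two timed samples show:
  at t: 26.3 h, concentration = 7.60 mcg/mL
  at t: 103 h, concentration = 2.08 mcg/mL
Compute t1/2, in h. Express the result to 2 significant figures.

k = ln(C₁/C₂) / (t₂ − t₁) = ln(7.60/2.08) / (103 − 26.3)
  = 1.296 / 76.70 = 0.01690 h⁻¹
t½ = ln2 / k = 0.693147 / 0.01690 = 41.01 h

41 h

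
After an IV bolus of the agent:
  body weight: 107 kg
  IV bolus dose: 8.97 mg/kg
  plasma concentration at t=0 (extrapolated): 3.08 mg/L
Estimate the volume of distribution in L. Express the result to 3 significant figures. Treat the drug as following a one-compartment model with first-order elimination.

312 L

Dose = 8.97 × 107 = 959.8 mg
Vd = Dose / C₀ = 959.8 / 3.08 = 311.6 L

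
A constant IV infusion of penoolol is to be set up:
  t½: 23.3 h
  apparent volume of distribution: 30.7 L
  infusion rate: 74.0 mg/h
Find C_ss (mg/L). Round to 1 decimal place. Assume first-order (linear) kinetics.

81.0 mg/L

k = ln2 / t½ = 0.693147 / 23.3 = 0.02975 h⁻¹
CL = k × Vd = 0.02975 × 30.7 = 0.9133 L/h
At steady state Css = R₀ / CL = 74.0 / 0.9133 = 81.02 mg/L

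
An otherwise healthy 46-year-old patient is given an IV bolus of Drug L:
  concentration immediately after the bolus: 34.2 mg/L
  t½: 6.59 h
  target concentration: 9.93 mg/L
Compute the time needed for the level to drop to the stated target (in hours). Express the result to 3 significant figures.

11.8 h

k = ln2 / t½ = 0.693147 / 6.59 = 0.1052 h⁻¹
t = ln(C₀ / C) / k = ln(34.20 / 9.93) / 0.1052
  = ln(3.444) / 0.1052 = 1.237 / 0.1052 = 11.76 h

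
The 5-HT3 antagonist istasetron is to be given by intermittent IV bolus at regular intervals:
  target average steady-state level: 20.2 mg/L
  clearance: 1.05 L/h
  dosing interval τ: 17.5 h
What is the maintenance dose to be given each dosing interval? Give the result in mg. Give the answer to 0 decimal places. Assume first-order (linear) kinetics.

At steady state, Dose/τ = Css × CL.
Dose = Css × CL × τ = 20.2 × 1.050 × 17.5 = 371.2 mg

371 mg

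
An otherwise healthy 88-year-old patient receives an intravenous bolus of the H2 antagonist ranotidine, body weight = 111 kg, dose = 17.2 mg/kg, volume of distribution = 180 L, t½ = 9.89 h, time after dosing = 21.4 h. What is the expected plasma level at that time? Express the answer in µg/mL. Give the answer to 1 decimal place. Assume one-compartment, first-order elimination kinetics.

2.4 µg/mL

Total dose = 17.2 × 111 = 1909 mg
C₀ = Dose / Vd = 1909 / 180 = 10.61 mg/L
k = ln2 / t½ = 0.693147 / 9.89 = 0.07009 h⁻¹
C = C₀ · e^(−k·t) = 10.61 × e^(−0.07009 × 21.4)
  = 10.61 × 0.2231 = 2.367 mg/L
(2.367 mg/L = 2.367 µg/mL)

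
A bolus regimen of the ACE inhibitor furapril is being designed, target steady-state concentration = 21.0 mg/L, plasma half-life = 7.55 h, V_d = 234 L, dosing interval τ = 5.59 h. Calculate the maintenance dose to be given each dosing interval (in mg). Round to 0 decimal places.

k = ln2 / t½ = 0.693147 / 7.55 = 0.09181 h⁻¹
CL = k × Vd = 0.09181 × 234 = 21.48 L/h
At steady state, Dose/τ = Css × CL.
Dose = Css × CL × τ = 21.0 × 21.48 × 5.59 = 2522 mg

2522 mg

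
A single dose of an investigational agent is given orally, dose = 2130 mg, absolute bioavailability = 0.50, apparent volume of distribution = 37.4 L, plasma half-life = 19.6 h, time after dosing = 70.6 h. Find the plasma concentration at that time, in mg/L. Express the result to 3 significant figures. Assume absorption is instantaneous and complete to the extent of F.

2.35 mg/L

Amount reaching circulation = F × Dose = 0.50 × 2130 = 1065 mg
C₀ = F·Dose / Vd = 1065 / 37.4 = 28.48 mg/L
k = ln2 / t½ = 0.693147 / 19.6 = 0.03536 h⁻¹
C = C₀ · e^(−k·t) = 28.48 × e^(−0.03536 × 70.6)
  = 28.48 × 0.08238 = 2.346 mg/L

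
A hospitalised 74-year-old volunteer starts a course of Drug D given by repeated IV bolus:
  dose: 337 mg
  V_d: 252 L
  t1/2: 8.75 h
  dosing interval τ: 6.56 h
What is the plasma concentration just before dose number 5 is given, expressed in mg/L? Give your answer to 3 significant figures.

C₀ per dose = Dose / Vd = 337 / 252 = 1.337 mg/L
k = ln2 / t½ = 0.693147 / 8.75 = 0.07922 h⁻¹
Fraction remaining after one interval: r = e^(−kτ) = e^(−0.07922 × 6.56) = 0.5947
Before dose 5, 4 doses have been given (aged 1τ, 2τ, 3τ, 4τ).
C_trough = C₀ × (r + r² + … + r^4) = C₀ × r(1−r^4)/(1−r)
        = 1.337 × 0.5947 × (1 − 0.1251) / (1 − 0.5947) = 1.716 mg/L

1.72 mg/L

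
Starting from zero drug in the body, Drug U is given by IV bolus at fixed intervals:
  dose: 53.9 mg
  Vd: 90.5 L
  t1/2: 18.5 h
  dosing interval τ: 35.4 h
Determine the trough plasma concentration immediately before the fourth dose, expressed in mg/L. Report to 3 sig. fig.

C₀ per dose = Dose / Vd = 53.9 / 90.5 = 0.5956 mg/L
k = ln2 / t½ = 0.693147 / 18.5 = 0.03747 h⁻¹
Fraction remaining after one interval: r = e^(−kτ) = e^(−0.03747 × 35.4) = 0.2654
Before dose 4, 3 doses have been given (aged 1τ, 2τ, 3τ).
C_trough = C₀ × (r + r² + … + r^3) = C₀ × r(1−r^3)/(1−r)
        = 0.5956 × 0.2654 × (1 − 0.01869) / (1 − 0.2654) = 0.2112 mg/L

0.211 mg/L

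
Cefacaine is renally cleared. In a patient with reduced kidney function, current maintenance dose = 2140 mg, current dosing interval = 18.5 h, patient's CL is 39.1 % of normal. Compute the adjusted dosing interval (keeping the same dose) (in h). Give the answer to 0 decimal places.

To keep the same average steady-state level, dosing rate must scale with clearance.
CL ratio = 39.1 / 100 = 0.3910
New interval (same dose) = 18.5 / 0.3910 = 47.31 h

47 h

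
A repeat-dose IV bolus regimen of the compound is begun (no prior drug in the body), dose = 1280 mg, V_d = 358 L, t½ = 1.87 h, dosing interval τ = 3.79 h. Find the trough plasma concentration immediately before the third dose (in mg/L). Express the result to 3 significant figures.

C₀ per dose = Dose / Vd = 1280 / 358 = 3.575 mg/L
k = ln2 / t½ = 0.693147 / 1.87 = 0.3707 h⁻¹
Fraction remaining after one interval: r = e^(−kτ) = e^(−0.3707 × 3.79) = 0.2454
Before dose 3, 2 doses have been given (aged 1τ, 2τ).
C_trough = C₀ × (r + r²) = 3.575 × (0.2454 + 0.06022) = 1.093 mg/L

1.09 mg/L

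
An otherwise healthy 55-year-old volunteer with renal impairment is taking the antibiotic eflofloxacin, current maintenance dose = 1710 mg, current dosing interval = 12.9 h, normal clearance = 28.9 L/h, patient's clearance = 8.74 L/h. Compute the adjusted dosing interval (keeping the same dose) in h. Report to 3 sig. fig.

42.7 h

To keep the same average steady-state level, dosing rate must scale with clearance.
CL ratio = 8.74 / 28.9 = 0.3024
New interval (same dose) = 12.9 / 0.3024 = 42.66 h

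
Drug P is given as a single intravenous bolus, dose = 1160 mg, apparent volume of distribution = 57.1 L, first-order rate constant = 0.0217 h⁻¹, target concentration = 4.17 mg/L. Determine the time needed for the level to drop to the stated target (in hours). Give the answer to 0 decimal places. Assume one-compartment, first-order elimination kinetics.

73 h

C₀ = Dose / Vd = 1160 / 57.1 = 20.32 mg/L
t = ln(C₀ / C) / k = ln(20.32 / 4.17) / 0.02170
  = ln(4.873) / 0.02170 = 1.584 / 0.02170 = 73.00 h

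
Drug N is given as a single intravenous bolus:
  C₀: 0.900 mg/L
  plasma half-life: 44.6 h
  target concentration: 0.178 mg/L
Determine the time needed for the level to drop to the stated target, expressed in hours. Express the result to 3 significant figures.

104 h

k = ln2 / t½ = 0.693147 / 44.6 = 0.01554 h⁻¹
t = ln(C₀ / C) / k = ln(0.9000 / 0.178) / 0.01554
  = ln(5.056) / 0.01554 = 1.621 / 0.01554 = 104.3 h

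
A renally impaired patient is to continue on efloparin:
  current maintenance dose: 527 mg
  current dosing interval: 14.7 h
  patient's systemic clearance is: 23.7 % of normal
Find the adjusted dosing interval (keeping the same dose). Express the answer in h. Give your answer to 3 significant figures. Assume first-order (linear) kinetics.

To keep the same average steady-state level, dosing rate must scale with clearance.
CL ratio = 23.7 / 100 = 0.2370
New interval (same dose) = 14.7 / 0.2370 = 62.03 h

62.0 h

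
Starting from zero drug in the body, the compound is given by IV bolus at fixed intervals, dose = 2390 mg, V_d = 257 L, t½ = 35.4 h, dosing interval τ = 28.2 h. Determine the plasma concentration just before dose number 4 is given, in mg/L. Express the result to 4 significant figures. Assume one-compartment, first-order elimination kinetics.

C₀ per dose = Dose / Vd = 2390 / 257 = 9.300 mg/L
k = ln2 / t½ = 0.693147 / 35.4 = 0.01958 h⁻¹
Fraction remaining after one interval: r = e^(−kτ) = e^(−0.01958 × 28.2) = 0.5757
Before dose 4, 3 doses have been given (aged 1τ, 2τ, 3τ).
C_trough = C₀ × (r + r² + … + r^3) = C₀ × r(1−r^3)/(1−r)
        = 9.300 × 0.5757 × (1 − 0.1908) / (1 − 0.5757) = 10.21 mg/L

10.21 mg/L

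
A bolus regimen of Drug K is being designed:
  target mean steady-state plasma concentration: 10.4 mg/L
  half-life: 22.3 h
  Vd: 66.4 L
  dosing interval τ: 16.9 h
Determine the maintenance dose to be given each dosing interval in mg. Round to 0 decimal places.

363 mg

k = ln2 / t½ = 0.693147 / 22.3 = 0.03108 h⁻¹
CL = k × Vd = 0.03108 × 66.4 = 2.064 L/h
At steady state, Dose/τ = Css × CL.
Dose = Css × CL × τ = 10.4 × 2.064 × 16.9 = 362.8 mg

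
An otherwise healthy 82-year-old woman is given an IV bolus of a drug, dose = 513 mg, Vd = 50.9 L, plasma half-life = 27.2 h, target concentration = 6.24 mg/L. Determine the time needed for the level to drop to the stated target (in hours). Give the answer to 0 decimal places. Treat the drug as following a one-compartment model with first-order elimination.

C₀ = Dose / Vd = 513.0 / 50.9 = 10.08 mg/L
k = ln2 / t½ = 0.693147 / 27.2 = 0.02548 h⁻¹
t = ln(C₀ / C) / k = ln(10.08 / 6.24) / 0.02548
  = ln(1.615) / 0.02548 = 0.4793 / 0.02548 = 18.81 h

19 h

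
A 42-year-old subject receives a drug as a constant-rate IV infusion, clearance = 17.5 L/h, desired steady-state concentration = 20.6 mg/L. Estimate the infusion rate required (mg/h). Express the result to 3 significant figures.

361 mg/h

At steady state, infusion rate R₀ = Css × CL = 20.6 × 17.50 = 360.5 mg/h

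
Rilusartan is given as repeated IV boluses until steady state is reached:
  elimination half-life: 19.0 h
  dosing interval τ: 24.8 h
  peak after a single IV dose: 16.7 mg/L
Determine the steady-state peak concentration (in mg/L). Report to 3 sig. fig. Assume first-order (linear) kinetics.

28.1 mg/L

k = ln2 / t½ = 0.693147 / 19.0 = 0.03648 h⁻¹
e^(−kτ) = e^(−0.03648 × 24.8) = 0.4047
Accumulation ratio R = 1 / (1 − e^(−kτ)) = 1 / (1 − 0.4047) = 1.680
Steady-state peak = C₀ × R = 16.7 × 1.680 = 28.06 mg/L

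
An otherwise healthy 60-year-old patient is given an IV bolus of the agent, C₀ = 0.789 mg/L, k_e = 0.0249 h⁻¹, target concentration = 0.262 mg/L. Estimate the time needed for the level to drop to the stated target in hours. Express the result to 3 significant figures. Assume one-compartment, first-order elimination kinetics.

44.3 h

t = ln(C₀ / C) / k = ln(0.7890 / 0.262) / 0.02490
  = ln(3.011) / 0.02490 = 1.102 / 0.02490 = 44.26 h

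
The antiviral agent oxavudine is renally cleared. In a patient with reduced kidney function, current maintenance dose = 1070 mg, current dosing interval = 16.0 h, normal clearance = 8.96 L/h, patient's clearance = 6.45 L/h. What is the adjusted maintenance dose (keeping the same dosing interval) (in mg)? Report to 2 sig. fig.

To keep the same average steady-state level, dosing rate must scale with clearance.
CL ratio = 6.45 / 8.96 = 0.7199
New dose (same interval) = 1070 × 0.7199 = 770.3 mg

770 mg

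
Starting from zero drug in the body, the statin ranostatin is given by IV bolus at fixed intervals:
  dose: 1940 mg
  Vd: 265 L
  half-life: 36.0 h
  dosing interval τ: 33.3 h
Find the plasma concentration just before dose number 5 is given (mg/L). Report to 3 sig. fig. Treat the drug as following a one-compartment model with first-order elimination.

C₀ per dose = Dose / Vd = 1940 / 265 = 7.321 mg/L
k = ln2 / t½ = 0.693147 / 36.0 = 0.01925 h⁻¹
Fraction remaining after one interval: r = e^(−kτ) = e^(−0.01925 × 33.3) = 0.5268
Before dose 5, 4 doses have been given (aged 1τ, 2τ, 3τ, 4τ).
C_trough = C₀ × (r + r² + … + r^4) = C₀ × r(1−r^4)/(1−r)
        = 7.321 × 0.5268 × (1 − 0.07702) / (1 − 0.5268) = 7.523 mg/L

7.52 mg/L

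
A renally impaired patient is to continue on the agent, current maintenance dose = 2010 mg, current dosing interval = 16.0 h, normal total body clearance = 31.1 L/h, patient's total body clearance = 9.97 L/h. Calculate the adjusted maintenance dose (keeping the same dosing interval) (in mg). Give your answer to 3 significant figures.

To keep the same average steady-state level, dosing rate must scale with clearance.
CL ratio = 9.97 / 31.1 = 0.3206
New dose (same interval) = 2010 × 0.3206 = 644.4 mg

644 mg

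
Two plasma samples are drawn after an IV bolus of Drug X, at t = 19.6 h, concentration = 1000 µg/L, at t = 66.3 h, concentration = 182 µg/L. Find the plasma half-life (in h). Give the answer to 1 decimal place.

k = ln(C₁/C₂) / (t₂ − t₁) = ln(1000/182) / (66.3 − 19.6)
  = 1.704 / 46.70 = 0.03649 h⁻¹
t½ = ln2 / k = 0.693147 / 0.03649 = 19.00 h

19.0 h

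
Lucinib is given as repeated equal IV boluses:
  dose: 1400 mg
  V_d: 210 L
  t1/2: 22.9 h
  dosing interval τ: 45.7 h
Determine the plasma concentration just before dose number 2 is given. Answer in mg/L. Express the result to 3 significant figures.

C₀ per dose = Dose / Vd = 1400 / 210 = 6.667 mg/L
k = ln2 / t½ = 0.693147 / 22.9 = 0.03027 h⁻¹
Fraction remaining after one interval: r = e^(−kτ) = e^(−0.03027 × 45.7) = 0.2507
Before dose 2, 1 dose has been given (aged 1τ).
C_trough = C₀ × r = 6.667 × 0.2507 = 1.671 mg/L

1.67 mg/L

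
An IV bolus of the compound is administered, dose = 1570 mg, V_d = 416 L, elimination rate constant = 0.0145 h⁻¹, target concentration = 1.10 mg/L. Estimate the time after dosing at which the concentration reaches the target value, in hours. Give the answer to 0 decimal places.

85 h

C₀ = Dose / Vd = 1570 / 416 = 3.774 mg/L
t = ln(C₀ / C) / k = ln(3.774 / 1.10) / 0.01450
  = ln(3.431) / 0.01450 = 1.233 / 0.01450 = 85.03 h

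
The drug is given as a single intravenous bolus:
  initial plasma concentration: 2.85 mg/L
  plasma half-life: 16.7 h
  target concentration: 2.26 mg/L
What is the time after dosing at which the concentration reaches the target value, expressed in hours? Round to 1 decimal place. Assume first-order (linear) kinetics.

5.6 h

k = ln2 / t½ = 0.693147 / 16.7 = 0.04151 h⁻¹
t = ln(C₀ / C) / k = ln(2.850 / 2.26) / 0.04151
  = ln(1.261) / 0.04151 = 0.2319 / 0.04151 = 5.587 h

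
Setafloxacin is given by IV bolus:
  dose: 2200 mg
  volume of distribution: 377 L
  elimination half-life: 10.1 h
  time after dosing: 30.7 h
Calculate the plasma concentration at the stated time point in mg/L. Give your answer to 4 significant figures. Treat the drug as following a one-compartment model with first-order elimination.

C₀ = Dose / Vd = 2200 / 377 = 5.836 mg/L
k = ln2 / t½ = 0.693147 / 10.1 = 0.06863 h⁻¹
C = C₀ · e^(−k·t) = 5.836 × e^(−0.06863 × 30.7)
  = 5.836 × 0.1216 = 0.7097 mg/L

0.7097 mg/L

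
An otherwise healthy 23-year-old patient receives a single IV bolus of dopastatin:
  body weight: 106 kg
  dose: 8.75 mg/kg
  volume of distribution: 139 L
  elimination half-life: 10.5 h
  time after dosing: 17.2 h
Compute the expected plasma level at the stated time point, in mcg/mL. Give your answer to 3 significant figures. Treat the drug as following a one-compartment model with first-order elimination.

Total dose = 8.75 × 106 = 927.5 mg
C₀ = Dose / Vd = 927.5 / 139 = 6.673 mg/L
k = ln2 / t½ = 0.693147 / 10.5 = 0.06601 h⁻¹
C = C₀ · e^(−k·t) = 6.673 × e^(−0.06601 × 17.2)
  = 6.673 × 0.3213 = 2.144 mg/L
(2.144 mg/L = 2.144 mcg/mL)

2.14 mcg/mL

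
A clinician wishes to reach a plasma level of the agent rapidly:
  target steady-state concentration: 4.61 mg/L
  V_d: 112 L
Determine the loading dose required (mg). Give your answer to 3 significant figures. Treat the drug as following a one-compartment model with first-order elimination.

516 mg

LD = Css × Vd = 4.61 × 112 = 516.3 mg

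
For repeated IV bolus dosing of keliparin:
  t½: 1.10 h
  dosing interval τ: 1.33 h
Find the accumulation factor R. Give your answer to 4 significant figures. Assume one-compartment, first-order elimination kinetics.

k = ln2 / t½ = 0.693147 / 1.10 = 0.6301 h⁻¹
e^(−kτ) = e^(−0.6301 × 1.33) = 0.4326
Accumulation ratio R = 1 / (1 − e^(−kτ)) = 1 / (1 − 0.4326) = 1.762

1.762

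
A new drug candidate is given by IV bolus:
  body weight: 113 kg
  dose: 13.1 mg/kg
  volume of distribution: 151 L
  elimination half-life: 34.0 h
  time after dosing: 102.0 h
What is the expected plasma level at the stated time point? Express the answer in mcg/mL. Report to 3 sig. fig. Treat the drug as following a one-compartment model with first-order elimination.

Total dose = 13.1 × 113 = 1480 mg
C₀ = Dose / Vd = 1480 / 151 = 9.801 mg/L
k = ln2 / t½ = 0.693147 / 34.0 = 0.02039 h⁻¹
t / t½ = 102.0 / 34.0 = 3 half-lives
C = C₀ × (1/2)^3 = 9.801 × 0.1250 = 1.225 mg/L
(1.225 mg/L = 1.225 mcg/mL)

1.23 mcg/mL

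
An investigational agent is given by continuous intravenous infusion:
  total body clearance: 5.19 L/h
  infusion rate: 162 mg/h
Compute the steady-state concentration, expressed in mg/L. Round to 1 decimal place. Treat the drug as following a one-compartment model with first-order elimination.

31.2 mg/L

At steady state Css = R₀ / CL = 162 / 5.190 = 31.21 mg/L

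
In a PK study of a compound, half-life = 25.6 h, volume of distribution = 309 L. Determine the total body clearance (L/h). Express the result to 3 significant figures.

8.37 L/h

k = ln2 / t½ = 0.693147 / 25.6 = 0.02708 h⁻¹
CL = k × Vd = 0.02708 × 309 = 8.368 L/h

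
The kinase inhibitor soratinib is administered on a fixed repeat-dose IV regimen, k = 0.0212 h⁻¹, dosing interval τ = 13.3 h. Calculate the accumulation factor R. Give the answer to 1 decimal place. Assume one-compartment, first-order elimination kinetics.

e^(−kτ) = e^(−0.02120 × 13.3) = 0.7543
Accumulation ratio R = 1 / (1 − e^(−kτ)) = 1 / (1 − 0.7543) = 4.070

4.1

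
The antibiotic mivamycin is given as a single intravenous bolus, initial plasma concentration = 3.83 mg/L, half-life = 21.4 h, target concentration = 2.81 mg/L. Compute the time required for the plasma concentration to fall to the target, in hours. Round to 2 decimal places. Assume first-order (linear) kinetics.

9.56 h

k = ln2 / t½ = 0.693147 / 21.4 = 0.03239 h⁻¹
t = ln(C₀ / C) / k = ln(3.830 / 2.81) / 0.03239
  = ln(1.363) / 0.03239 = 0.3097 / 0.03239 = 9.562 h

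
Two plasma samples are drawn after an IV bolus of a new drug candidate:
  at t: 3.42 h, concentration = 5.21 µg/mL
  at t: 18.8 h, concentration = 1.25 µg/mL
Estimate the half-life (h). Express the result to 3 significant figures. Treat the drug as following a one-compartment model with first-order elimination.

k = ln(C₁/C₂) / (t₂ − t₁) = ln(5.21/1.25) / (18.8 − 3.42)
  = 1.427 / 15.38 = 0.09278 h⁻¹
t½ = ln2 / k = 0.693147 / 0.09278 = 7.471 h

7.47 h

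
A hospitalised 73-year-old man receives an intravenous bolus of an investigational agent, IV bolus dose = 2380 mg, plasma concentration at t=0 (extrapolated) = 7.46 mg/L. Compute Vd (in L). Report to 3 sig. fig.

319 L

Vd = Dose / C₀ = 2380 / 7.46 = 319.0 L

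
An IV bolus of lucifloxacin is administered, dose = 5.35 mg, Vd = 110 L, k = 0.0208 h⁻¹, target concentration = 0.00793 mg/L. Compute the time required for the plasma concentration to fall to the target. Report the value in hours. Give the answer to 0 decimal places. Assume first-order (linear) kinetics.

C₀ = Dose / Vd = 5.350 / 110 = 0.04864 mg/L
t = ln(C₀ / C) / k = ln(0.04864 / 0.00793) / 0.02080
  = ln(6.134) / 0.02080 = 1.814 / 0.02080 = 87.21 h

87 h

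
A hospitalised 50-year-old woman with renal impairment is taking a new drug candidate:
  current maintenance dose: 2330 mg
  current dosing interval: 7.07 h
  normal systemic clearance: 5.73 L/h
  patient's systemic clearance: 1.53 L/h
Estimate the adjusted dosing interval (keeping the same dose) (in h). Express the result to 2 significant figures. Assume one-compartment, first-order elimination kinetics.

26 h

To keep the same average steady-state level, dosing rate must scale with clearance.
CL ratio = 1.53 / 5.73 = 0.2670
New interval (same dose) = 7.07 / 0.2670 = 26.48 h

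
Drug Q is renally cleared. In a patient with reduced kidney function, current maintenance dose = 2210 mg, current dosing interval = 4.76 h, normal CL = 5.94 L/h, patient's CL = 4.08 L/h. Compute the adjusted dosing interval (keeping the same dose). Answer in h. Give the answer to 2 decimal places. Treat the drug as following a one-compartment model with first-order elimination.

6.93 h

To keep the same average steady-state level, dosing rate must scale with clearance.
CL ratio = 4.08 / 5.94 = 0.6869
New interval (same dose) = 4.76 / 0.6869 = 6.930 h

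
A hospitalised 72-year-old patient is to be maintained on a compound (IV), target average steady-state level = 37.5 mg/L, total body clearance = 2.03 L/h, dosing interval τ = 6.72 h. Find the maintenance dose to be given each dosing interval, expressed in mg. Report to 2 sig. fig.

510 mg

At steady state, Dose/τ = Css × CL.
Dose = Css × CL × τ = 37.5 × 2.030 × 6.72 = 511.6 mg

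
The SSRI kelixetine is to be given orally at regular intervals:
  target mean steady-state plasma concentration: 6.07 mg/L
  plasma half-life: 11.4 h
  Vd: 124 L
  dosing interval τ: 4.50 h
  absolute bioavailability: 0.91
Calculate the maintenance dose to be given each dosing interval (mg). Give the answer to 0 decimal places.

226 mg

k = ln2 / t½ = 0.693147 / 11.4 = 0.06080 h⁻¹
CL = k × Vd = 0.06080 × 124 = 7.539 L/h
At steady state, F × (Dose/τ) = Css × CL.
Dose = Css × CL × τ / F = 6.07 × 7.539 × 4.50 / 0.91 = 226.3 mg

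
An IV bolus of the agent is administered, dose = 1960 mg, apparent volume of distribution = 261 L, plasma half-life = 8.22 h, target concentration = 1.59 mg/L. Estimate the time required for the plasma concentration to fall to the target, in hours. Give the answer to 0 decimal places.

C₀ = Dose / Vd = 1960 / 261 = 7.510 mg/L
k = ln2 / t½ = 0.693147 / 8.22 = 0.08432 h⁻¹
t = ln(C₀ / C) / k = ln(7.510 / 1.59) / 0.08432
  = ln(4.723) / 0.08432 = 1.552 / 0.08432 = 18.41 h

18 h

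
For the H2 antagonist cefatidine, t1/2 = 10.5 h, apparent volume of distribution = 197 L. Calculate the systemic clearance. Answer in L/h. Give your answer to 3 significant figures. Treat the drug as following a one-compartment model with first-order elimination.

k = ln2 / t½ = 0.693147 / 10.5 = 0.06601 h⁻¹
CL = k × Vd = 0.06601 × 197 = 13.00 L/h

13.0 L/h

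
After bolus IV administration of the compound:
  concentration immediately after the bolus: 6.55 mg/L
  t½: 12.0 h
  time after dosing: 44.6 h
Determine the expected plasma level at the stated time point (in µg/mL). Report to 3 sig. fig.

0.498 µg/mL

k = ln2 / t½ = 0.693147 / 12.0 = 0.05776 h⁻¹
C = C₀ · e^(−k·t) = 6.550 × e^(−0.05776 × 44.6)
  = 6.550 × 0.07607 = 0.4983 mg/L
(0.4983 mg/L = 0.4983 µg/mL)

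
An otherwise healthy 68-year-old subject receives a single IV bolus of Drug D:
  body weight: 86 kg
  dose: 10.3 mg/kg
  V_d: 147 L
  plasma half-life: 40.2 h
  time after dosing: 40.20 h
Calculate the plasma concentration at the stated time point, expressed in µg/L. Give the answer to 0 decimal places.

Total dose = 10.3 × 86 = 885.8 mg
C₀ = Dose / Vd = 885.8 / 147 = 6.026 mg/L
k = ln2 / t½ = 0.693147 / 40.2 = 0.01724 h⁻¹
t / t½ = 40.20 / 40.2 = 1 half-lives
C = C₀ × (1/2)^1 = 6.026 × 0.5000 = 3.013 mg/L
Convert: 3.013 mg/L × 1000 = 3013 µg/L

3013 µg/L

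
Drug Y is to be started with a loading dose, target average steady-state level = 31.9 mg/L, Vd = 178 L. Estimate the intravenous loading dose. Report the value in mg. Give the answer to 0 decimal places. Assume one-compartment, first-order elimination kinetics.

5678 mg

LD = Css × Vd = 31.9 × 178 = 5678 mg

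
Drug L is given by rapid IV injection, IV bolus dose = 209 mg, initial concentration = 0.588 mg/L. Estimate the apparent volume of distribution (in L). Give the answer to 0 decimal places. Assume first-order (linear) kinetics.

Vd = Dose / C₀ = 209.0 / 0.588 = 355.4 L

355 L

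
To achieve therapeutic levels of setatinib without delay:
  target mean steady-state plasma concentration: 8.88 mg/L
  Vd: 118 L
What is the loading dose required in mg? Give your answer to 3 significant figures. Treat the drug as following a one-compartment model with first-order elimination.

LD = Css × Vd = 8.88 × 118 = 1048 mg

1050 mg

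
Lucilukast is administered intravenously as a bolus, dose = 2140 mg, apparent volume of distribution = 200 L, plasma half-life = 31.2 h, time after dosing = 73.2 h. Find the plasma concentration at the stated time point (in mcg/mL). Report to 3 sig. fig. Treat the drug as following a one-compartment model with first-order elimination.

C₀ = Dose / Vd = 2140 / 200 = 10.70 mg/L
k = ln2 / t½ = 0.693147 / 31.2 = 0.02222 h⁻¹
C = C₀ · e^(−k·t) = 10.70 × e^(−0.02222 × 73.2)
  = 10.70 × 0.1966 = 2.104 mg/L
(2.104 mg/L = 2.104 mcg/mL)

2.10 mcg/mL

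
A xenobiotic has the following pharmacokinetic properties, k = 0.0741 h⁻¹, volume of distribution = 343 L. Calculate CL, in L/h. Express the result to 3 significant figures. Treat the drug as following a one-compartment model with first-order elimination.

25.4 L/h

CL = k × Vd = 0.0741 × 343 = 25.42 L/h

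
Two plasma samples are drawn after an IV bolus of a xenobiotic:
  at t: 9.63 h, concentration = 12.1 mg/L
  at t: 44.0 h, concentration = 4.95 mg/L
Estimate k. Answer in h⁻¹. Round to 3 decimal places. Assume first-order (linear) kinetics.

0.026 h⁻¹

k = ln(C₁/C₂) / (t₂ − t₁) = ln(12.1/4.95) / (44.0 − 9.63)
  = 0.8938 / 34.37 = 0.02601 h⁻¹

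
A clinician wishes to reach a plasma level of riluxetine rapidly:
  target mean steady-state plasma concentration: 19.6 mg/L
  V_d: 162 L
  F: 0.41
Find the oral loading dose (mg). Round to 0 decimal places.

7744 mg

LD = Css × Vd / F = 19.6 × 162 / 0.41 = 7744 mg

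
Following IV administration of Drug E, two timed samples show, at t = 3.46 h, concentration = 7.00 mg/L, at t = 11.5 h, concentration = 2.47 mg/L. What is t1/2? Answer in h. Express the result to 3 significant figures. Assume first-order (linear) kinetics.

5.35 h

k = ln(C₁/C₂) / (t₂ − t₁) = ln(7.00/2.47) / (11.5 − 3.46)
  = 1.042 / 8.040 = 0.1296 h⁻¹
t½ = ln2 / k = 0.693147 / 0.1296 = 5.348 h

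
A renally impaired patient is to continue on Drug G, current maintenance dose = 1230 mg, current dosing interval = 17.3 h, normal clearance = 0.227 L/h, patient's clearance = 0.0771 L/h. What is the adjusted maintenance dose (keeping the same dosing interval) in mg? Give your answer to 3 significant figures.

418 mg

To keep the same average steady-state level, dosing rate must scale with clearance.
CL ratio = 0.0771 / 0.227 = 0.3396
New dose (same interval) = 1230 × 0.3396 = 417.7 mg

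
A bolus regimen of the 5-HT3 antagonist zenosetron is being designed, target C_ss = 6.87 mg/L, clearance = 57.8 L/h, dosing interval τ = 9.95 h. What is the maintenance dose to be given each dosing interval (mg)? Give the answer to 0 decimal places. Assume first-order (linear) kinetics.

At steady state, Dose/τ = Css × CL.
Dose = Css × CL × τ = 6.87 × 57.80 × 9.95 = 3951 mg

3951 mg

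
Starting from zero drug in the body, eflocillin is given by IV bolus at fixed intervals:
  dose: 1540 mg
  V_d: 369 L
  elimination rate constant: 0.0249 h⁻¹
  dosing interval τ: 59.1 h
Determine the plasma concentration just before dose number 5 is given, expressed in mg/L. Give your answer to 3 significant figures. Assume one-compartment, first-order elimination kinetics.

C₀ per dose = Dose / Vd = 1540 / 369 = 4.173 mg/L
Fraction remaining after one interval: r = e^(−kτ) = e^(−0.02490 × 59.1) = 0.2296
Before dose 5, 4 doses have been given (aged 1τ, 2τ, 3τ, 4τ).
C_trough = C₀ × (r + r² + … + r^4) = C₀ × r(1−r^4)/(1−r)
        = 4.173 × 0.2296 × (1 − 0.002779) / (1 − 0.2296) = 1.240 mg/L

1.24 mg/L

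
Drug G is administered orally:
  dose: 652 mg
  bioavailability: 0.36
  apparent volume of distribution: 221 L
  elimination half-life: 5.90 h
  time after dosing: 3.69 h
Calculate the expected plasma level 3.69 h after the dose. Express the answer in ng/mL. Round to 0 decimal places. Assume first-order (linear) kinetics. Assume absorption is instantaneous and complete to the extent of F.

688 ng/mL

Amount reaching circulation = F × Dose = 0.36 × 652.0 = 234.7 mg
C₀ = F·Dose / Vd = 234.7 / 221 = 1.062 mg/L
k = ln2 / t½ = 0.693147 / 5.90 = 0.1175 h⁻¹
C = C₀ · e^(−k·t) = 1.062 × e^(−0.1175 × 3.69)
  = 1.062 × 0.6482 = 0.6884 mg/L
Convert: 0.6884 mg/L × 1000 = 688.4 ng/mL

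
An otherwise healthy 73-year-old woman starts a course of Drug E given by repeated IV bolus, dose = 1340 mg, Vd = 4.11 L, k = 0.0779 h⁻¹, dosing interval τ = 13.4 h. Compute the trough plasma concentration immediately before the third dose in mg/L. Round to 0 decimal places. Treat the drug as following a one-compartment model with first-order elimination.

C₀ per dose = Dose / Vd = 1340 / 4.11 = 326.0 mg/L
Fraction remaining after one interval: r = e^(−kτ) = e^(−0.07790 × 13.4) = 0.3521
Before dose 3, 2 doses have been given (aged 1τ, 2τ).
C_trough = C₀ × (r + r²) = 326.0 × (0.3521 + 0.1240) = 155.2 mg/L

155 mg/L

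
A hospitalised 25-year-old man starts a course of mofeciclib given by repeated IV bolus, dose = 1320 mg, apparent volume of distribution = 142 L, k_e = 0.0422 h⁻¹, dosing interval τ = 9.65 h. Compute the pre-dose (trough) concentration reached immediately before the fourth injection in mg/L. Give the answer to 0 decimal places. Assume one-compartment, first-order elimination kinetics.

13 mg/L

C₀ per dose = Dose / Vd = 1320 / 142 = 9.296 mg/L
Fraction remaining after one interval: r = e^(−kτ) = e^(−0.04220 × 9.65) = 0.6655
Before dose 4, 3 doses have been given (aged 1τ, 2τ, 3τ).
C_trough = C₀ × (r + r² + … + r^3) = C₀ × r(1−r^3)/(1−r)
        = 9.296 × 0.6655 × (1 − 0.2947) / (1 − 0.6655) = 13.04 mg/L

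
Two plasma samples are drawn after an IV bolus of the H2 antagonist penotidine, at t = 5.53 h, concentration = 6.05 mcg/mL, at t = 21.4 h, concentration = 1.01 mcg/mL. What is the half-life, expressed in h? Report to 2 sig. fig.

k = ln(C₁/C₂) / (t₂ − t₁) = ln(6.05/1.01) / (21.4 − 5.53)
  = 1.790 / 15.87 = 0.1128 h⁻¹
t½ = ln2 / k = 0.693147 / 0.1128 = 6.145 h

6.1 h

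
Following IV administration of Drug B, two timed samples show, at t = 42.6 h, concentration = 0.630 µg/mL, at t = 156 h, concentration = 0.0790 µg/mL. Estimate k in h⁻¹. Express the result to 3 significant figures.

0.0183 h⁻¹

k = ln(C₁/C₂) / (t₂ − t₁) = ln(0.630/0.0790) / (156 − 42.6)
  = 2.076 / 113.4 = 0.01831 h⁻¹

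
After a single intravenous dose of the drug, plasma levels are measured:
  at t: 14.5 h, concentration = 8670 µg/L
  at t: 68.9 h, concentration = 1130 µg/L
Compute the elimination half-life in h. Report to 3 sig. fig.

k = ln(C₁/C₂) / (t₂ − t₁) = ln(8670/1130) / (68.9 − 14.5)
  = 2.038 / 54.40 = 0.03746 h⁻¹
t½ = ln2 / k = 0.693147 / 0.03746 = 18.50 h

18.5 h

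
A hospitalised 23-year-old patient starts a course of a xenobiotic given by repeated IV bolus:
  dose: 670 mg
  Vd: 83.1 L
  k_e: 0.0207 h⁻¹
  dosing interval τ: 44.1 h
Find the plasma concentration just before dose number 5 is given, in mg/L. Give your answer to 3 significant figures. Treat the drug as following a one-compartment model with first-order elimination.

C₀ per dose = Dose / Vd = 670 / 83.1 = 8.063 mg/L
Fraction remaining after one interval: r = e^(−kτ) = e^(−0.02070 × 44.1) = 0.4014
Before dose 5, 4 doses have been given (aged 1τ, 2τ, 3τ, 4τ).
C_trough = C₀ × (r + r² + … + r^4) = C₀ × r(1−r^4)/(1−r)
        = 8.063 × 0.4014 × (1 − 0.02596) / (1 − 0.4014) = 5.266 mg/L

5.27 mg/L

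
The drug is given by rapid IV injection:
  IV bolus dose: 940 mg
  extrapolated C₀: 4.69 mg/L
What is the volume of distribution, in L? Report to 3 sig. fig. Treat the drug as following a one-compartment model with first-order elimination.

Vd = Dose / C₀ = 940.0 / 4.69 = 200.4 L

200 L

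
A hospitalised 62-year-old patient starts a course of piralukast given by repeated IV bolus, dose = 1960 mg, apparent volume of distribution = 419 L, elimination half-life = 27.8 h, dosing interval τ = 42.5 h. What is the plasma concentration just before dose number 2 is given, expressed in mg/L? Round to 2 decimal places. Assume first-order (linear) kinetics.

1.62 mg/L

C₀ per dose = Dose / Vd = 1960 / 419 = 4.678 mg/L
k = ln2 / t½ = 0.693147 / 27.8 = 0.02493 h⁻¹
Fraction remaining after one interval: r = e^(−kτ) = e^(−0.02493 × 42.5) = 0.3466
Before dose 2, 1 dose has been given (aged 1τ).
C_trough = C₀ × r = 4.678 × 0.3466 = 1.621 mg/L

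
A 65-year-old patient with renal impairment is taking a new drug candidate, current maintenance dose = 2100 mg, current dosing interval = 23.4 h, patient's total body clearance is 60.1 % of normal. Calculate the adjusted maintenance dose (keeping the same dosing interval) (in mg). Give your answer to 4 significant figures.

1262 mg

To keep the same average steady-state level, dosing rate must scale with clearance.
CL ratio = 60.1 / 100 = 0.6010
New dose (same interval) = 2100 × 0.6010 = 1262 mg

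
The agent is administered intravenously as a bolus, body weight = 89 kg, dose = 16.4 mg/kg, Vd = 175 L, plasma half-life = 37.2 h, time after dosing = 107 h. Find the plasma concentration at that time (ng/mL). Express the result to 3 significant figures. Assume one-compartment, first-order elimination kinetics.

Total dose = 16.4 × 89 = 1460 mg
C₀ = Dose / Vd = 1460 / 175 = 8.343 mg/L
k = ln2 / t½ = 0.693147 / 37.2 = 0.01863 h⁻¹
C = C₀ · e^(−k·t) = 8.343 × e^(−0.01863 × 107)
  = 8.343 × 0.1362 = 1.136 mg/L
Convert: 1.136 mg/L × 1000 = 1136 ng/mL

1140 ng/mL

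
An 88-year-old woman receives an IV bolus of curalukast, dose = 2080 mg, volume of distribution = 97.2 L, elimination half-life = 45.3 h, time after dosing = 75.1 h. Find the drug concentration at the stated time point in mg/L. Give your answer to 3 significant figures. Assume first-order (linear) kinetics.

6.78 mg/L

C₀ = Dose / Vd = 2080 / 97.2 = 21.40 mg/L
k = ln2 / t½ = 0.693147 / 45.3 = 0.01530 h⁻¹
C = C₀ · e^(−k·t) = 21.40 × e^(−0.01530 × 75.1)
  = 21.40 × 0.3169 = 6.782 mg/L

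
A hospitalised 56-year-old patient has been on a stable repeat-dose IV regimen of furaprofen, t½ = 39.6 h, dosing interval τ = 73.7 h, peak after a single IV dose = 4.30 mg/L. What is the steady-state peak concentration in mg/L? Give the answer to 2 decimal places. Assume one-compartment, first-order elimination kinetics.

k = ln2 / t½ = 0.693147 / 39.6 = 0.01750 h⁻¹
e^(−kτ) = e^(−0.01750 × 73.7) = 0.2753
Accumulation ratio R = 1 / (1 − e^(−kτ)) = 1 / (1 − 0.2753) = 1.380
Steady-state peak = C₀ × R = 4.30 × 1.380 = 5.934 mg/L

5.93 mg/L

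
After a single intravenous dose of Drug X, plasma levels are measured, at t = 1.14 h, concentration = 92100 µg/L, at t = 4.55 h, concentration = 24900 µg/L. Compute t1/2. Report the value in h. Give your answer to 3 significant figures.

k = ln(C₁/C₂) / (t₂ − t₁) = ln(92100/24900) / (4.55 − 1.14)
  = 1.308 / 3.410 = 0.3836 h⁻¹
t½ = ln2 / k = 0.693147 / 0.3836 = 1.807 h

1.81 h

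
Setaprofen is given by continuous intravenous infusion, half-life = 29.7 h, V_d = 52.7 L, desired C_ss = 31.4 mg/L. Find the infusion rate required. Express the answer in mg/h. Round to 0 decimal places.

k = ln2 / t½ = 0.693147 / 29.7 = 0.02334 h⁻¹
CL = k × Vd = 0.02334 × 52.7 = 1.230 L/h
At steady state, infusion rate R₀ = Css × CL = 31.4 × 1.230 = 38.62 mg/h

39 mg/h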